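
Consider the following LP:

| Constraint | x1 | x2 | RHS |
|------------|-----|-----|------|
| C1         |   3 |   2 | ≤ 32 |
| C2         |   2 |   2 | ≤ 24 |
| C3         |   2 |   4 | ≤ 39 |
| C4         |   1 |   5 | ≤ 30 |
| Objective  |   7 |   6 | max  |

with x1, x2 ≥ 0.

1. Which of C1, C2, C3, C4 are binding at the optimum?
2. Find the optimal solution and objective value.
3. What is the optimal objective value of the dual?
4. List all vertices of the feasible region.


1. C1, C2
2. x1 = 8, x2 = 4, z = 80
3. 80
4. (0, 0), (10.67, 0), (8, 4), (7.5, 4.5), (0, 6)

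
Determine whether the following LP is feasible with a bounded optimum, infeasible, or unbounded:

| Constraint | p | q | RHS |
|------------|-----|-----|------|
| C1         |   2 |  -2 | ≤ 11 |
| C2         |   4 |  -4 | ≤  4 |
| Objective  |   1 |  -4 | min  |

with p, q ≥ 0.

Unbounded (objective can decrease without bound)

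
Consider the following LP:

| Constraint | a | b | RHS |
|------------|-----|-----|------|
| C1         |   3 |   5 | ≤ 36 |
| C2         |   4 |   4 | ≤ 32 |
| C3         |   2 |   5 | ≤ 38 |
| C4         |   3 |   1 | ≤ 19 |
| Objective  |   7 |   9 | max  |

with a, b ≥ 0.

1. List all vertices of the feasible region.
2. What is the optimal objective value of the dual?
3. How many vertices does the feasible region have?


1. (0, 0), (6.333, 0), (5.5, 2.5), (2, 6), (0, 7.2)
2. 68
3. 5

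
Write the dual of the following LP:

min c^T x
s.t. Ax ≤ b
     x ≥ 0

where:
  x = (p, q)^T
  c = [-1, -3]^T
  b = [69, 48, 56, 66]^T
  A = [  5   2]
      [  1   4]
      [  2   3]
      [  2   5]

Primal min cᵀx s.t. Ax ≤ b, x ≥ 0  →  Dual max −bᵀy s.t. Aᵀy ≥ −c, y ≥ 0.

Maximize: z = -69y1 - 48y2 - 56y3 - 66y4

Subject to:
  5y1 + y2 + 2y3 + 2y4 ≥ 1
  2y1 + 4y2 + 3y3 + 5y4 ≥ 3
  y1, y2, y3, y4 ≥ 0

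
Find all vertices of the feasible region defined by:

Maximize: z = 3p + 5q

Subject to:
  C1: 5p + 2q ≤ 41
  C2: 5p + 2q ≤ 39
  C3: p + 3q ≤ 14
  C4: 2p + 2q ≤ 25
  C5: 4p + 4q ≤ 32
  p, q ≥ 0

(0, 0), (7.8, 0), (7.667, 0.3333), (5, 3), (0, 4.667)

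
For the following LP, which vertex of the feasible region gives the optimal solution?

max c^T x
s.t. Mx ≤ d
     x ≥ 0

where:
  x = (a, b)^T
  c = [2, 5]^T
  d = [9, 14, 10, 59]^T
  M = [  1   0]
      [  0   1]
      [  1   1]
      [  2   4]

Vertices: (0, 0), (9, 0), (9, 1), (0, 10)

Evaluate the objective at each vertex of the feasible region:
  z(0, 0) = 0
  z(9, 0) = 18
  z(9, 1) = 23
  z(0, 10) = 50  ←
The maximum is at a = 0, b = 10.

(0, 10)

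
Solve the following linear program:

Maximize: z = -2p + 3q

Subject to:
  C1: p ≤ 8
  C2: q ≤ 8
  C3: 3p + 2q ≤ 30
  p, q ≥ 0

Evaluate the objective at each vertex of the feasible region:
  z(0, 0) = 0
  z(8, 0) = -16
  z(8, 3) = -7
  z(4.667, 8) = 14.67
  z(0, 8) = 24  ←
The maximum is at p = 0, q = 8.

p = 0, q = 8, z = 24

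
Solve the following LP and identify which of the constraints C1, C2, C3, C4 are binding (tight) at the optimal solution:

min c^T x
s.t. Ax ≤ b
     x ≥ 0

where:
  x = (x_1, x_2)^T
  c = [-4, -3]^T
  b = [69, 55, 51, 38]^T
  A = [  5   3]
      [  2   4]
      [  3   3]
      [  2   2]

At x_1 = 9, x_2 = 8, compute slack b - a·x for each constraint:
  C1: 69 − 69 = 0  (binding)
  C2: 55 − 50 = 5  (slack)
  C3: 51 − 51 = 0  (binding)
  C4: 38 − 34 = 4  (slack)

Optimal: x_1 = 9, x_2 = 8
Binding: C1, C3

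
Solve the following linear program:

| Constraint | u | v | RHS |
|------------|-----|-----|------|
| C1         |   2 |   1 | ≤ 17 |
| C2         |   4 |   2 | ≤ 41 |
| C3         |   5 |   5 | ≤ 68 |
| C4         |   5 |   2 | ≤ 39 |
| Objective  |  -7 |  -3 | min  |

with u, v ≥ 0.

Evaluate the objective at each vertex of the feasible region:
  z(0, 0) = 0
  z(7.8, 0) = -54.6
  z(5, 7) = -56  ←
  z(3.4, 10.2) = -54.4
  z(0, 13.6) = -40.8
The minimum is at u = 5, v = 7.

u = 5, v = 7, z = -56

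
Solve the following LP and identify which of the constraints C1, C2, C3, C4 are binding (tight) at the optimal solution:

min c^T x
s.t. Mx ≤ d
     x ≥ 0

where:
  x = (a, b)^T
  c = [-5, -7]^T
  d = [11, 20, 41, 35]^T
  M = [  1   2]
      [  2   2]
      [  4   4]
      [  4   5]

At a = 5, b = 3, compute slack b - a·x for each constraint:
  C1: 11 − 11 = 0  (binding)
  C2: 20 − 16 = 4  (slack)
  C3: 41 − 32 = 9  (slack)
  C4: 35 − 35 = 0  (binding)

Optimal: a = 5, b = 3
Binding: C1, C4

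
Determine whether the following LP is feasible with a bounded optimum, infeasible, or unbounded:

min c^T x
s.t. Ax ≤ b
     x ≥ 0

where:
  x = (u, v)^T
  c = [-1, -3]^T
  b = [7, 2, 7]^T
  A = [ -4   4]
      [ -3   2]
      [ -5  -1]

Unbounded (objective can decrease without bound)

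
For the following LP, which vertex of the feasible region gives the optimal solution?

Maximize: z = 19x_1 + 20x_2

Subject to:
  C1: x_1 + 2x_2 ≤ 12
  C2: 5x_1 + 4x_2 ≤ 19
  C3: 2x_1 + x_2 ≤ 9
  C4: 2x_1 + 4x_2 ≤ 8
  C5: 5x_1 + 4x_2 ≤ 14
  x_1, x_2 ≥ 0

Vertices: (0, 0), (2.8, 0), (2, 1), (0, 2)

Evaluate the objective at each vertex of the feasible region:
  z(0, 0) = 0
  z(2.8, 0) = 53.2
  z(2, 1) = 58  ←
  z(0, 2) = 40
The maximum is at x_1 = 2, x_2 = 1.

(2, 1)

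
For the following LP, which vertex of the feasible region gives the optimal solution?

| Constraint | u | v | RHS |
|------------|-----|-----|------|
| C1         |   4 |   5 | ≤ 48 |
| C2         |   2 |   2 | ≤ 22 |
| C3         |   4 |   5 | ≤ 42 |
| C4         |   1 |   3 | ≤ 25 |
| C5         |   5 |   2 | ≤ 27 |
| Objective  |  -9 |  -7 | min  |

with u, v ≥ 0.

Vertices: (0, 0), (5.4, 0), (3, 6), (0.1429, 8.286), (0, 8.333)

Evaluate the objective at each vertex of the feasible region:
  z(0, 0) = 0
  z(5.4, 0) = -48.6
  z(3, 6) = -69  ←
  z(0.1429, 8.286) = -59.29
  z(0, 8.333) = -58.33
The minimum is at u = 3, v = 6.

(3, 6)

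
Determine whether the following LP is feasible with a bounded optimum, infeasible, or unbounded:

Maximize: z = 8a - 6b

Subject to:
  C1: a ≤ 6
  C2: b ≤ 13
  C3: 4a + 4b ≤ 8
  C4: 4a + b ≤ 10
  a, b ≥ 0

Feasible with a bounded optimal solution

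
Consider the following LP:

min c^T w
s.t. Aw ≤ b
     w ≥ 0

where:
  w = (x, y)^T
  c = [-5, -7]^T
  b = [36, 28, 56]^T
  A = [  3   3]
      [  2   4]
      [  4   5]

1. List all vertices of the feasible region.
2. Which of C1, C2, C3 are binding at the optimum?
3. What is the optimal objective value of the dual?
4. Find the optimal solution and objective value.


1. (0, 0), (12, 0), (10, 2), (0, 7)
2. C1, C2
3. -64
4. x = 10, y = 2, z = -64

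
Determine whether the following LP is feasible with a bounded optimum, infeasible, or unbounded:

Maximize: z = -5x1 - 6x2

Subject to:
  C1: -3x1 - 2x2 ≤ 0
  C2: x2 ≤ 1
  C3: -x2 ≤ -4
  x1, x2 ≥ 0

Infeasible (no feasible solution exists)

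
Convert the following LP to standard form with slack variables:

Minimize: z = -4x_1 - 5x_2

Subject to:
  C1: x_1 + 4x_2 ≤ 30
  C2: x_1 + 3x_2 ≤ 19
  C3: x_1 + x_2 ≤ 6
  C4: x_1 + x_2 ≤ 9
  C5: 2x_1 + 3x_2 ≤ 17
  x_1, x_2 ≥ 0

min z = -4x_1 - 5x_2

s.t.
  x_1 + 4x_2 + s1 = 30
  x_1 + 3x_2 + s2 = 19
  x_1 + x_2 + s3 = 6
  x_1 + x_2 + s4 = 9
  2x_1 + 3x_2 + s5 = 17
  x_1, x_2, s1, s2, s3, s4, s5 ≥ 0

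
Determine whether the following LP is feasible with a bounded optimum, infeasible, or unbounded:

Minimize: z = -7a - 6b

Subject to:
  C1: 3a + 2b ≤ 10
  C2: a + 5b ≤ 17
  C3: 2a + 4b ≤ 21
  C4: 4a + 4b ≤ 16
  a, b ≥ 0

Feasible with a bounded optimal solution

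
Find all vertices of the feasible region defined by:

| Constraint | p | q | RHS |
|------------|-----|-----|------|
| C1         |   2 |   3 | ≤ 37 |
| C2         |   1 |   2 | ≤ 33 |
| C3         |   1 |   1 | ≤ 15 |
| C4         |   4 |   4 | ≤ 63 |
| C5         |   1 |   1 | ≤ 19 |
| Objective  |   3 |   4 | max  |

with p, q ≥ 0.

(0, 0), (15, 0), (8, 7), (0, 12.33)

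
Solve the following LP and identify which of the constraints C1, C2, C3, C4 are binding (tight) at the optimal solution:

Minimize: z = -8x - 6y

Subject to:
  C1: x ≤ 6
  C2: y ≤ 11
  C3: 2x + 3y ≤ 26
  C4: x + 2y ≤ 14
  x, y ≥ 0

At x = 6, y = 4, compute slack b - a·x for each constraint:
  C1: 6 − 6 = 0  (binding)
  C2: 11 − 4 = 7  (slack)
  C3: 26 − 24 = 2  (slack)
  C4: 14 − 14 = 0  (binding)

Optimal: x = 6, y = 4
Binding: C1, C4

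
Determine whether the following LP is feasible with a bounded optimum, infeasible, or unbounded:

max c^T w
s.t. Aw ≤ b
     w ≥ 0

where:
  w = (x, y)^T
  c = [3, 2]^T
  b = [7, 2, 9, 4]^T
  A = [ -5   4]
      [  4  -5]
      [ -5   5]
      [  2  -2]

Unbounded (objective can increase without bound)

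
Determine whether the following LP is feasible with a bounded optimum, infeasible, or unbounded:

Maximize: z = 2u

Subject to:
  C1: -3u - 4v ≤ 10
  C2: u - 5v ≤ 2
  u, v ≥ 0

Unbounded (objective can increase without bound)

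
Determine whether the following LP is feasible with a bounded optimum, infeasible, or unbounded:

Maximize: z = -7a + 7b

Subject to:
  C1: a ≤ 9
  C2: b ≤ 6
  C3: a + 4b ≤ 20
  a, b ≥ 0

Feasible with a bounded optimal solution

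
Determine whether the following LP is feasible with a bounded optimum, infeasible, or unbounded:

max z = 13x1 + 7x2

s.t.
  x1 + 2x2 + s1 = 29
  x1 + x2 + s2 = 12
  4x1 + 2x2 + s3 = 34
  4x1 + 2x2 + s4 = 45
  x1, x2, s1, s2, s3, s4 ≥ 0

Feasible with a bounded optimal solution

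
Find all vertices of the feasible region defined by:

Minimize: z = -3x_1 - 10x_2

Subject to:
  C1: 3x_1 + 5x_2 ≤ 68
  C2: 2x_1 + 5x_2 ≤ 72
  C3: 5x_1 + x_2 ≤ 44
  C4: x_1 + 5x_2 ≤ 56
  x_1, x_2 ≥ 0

(0, 0), (8.8, 0), (6.909, 9.455), (6, 10), (0, 11.2)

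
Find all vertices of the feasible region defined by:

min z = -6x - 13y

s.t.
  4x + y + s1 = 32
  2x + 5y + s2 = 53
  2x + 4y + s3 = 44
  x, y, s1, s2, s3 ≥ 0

(0, 0), (8, 0), (6, 8), (4, 9), (0, 10.6)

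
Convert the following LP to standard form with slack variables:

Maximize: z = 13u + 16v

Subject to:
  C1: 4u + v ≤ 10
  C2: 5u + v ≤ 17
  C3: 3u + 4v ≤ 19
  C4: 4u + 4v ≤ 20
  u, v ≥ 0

max z = 13u + 16v

s.t.
  4u + v + s1 = 10
  5u + v + s2 = 17
  3u + 4v + s3 = 19
  4u + 4v + s4 = 20
  u, v, s1, s2, s3, s4 ≥ 0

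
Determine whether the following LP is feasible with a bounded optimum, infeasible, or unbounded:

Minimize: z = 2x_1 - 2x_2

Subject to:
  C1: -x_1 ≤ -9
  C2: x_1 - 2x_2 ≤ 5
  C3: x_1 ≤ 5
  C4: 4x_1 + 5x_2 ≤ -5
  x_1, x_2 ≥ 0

Infeasible (no feasible solution exists)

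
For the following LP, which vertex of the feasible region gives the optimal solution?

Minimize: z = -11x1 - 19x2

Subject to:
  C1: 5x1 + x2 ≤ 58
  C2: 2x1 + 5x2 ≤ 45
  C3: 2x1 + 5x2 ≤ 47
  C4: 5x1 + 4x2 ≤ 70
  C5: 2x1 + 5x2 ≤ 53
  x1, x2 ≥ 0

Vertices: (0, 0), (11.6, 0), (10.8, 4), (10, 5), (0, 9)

Evaluate the objective at each vertex of the feasible region:
  z(0, 0) = 0
  z(11.6, 0) = -127.6
  z(10.8, 4) = -194.8
  z(10, 5) = -205  ←
  z(0, 9) = -171
The minimum is at x1 = 10, x2 = 5.

(10, 5)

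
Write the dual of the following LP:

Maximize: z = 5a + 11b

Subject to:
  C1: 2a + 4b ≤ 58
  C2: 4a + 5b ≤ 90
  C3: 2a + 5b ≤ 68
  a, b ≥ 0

Primal max cᵀx s.t. Ax ≤ b, x ≥ 0  →  Dual min bᵀy s.t. Aᵀy ≥ c, y ≥ 0.

Minimize: z = 58y1 + 90y2 + 68y3

Subject to:
  2y1 + 4y2 + 2y3 ≥ 5
  4y1 + 5y2 + 5y3 ≥ 11
  y1, y2, y3 ≥ 0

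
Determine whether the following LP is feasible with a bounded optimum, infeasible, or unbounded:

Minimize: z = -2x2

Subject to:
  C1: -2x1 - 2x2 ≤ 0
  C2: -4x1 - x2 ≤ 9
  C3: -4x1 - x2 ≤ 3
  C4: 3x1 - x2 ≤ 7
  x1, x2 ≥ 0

Unbounded (objective can decrease without bound)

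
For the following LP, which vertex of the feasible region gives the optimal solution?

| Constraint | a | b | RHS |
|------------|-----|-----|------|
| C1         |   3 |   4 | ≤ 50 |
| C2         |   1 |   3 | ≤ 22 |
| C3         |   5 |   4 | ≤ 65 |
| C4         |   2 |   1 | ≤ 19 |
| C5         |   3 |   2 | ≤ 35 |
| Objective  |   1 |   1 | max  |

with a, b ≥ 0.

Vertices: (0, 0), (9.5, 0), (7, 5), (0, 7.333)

Evaluate the objective at each vertex of the feasible region:
  z(0, 0) = 0
  z(9.5, 0) = 9.5
  z(7, 5) = 12  ←
  z(0, 7.333) = 7.333
The maximum is at a = 7, b = 5.

(7, 5)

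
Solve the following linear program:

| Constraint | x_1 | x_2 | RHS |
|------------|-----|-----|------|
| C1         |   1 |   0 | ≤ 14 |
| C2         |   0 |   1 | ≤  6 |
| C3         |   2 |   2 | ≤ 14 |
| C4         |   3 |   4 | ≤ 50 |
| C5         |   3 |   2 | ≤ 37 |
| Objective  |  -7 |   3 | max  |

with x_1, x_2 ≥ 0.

Evaluate the objective at each vertex of the feasible region:
  z(0, 0) = 0
  z(7, 0) = -49
  z(1, 6) = 11
  z(0, 6) = 18  ←
The maximum is at x_1 = 0, x_2 = 6.

x_1 = 0, x_2 = 6, z = 18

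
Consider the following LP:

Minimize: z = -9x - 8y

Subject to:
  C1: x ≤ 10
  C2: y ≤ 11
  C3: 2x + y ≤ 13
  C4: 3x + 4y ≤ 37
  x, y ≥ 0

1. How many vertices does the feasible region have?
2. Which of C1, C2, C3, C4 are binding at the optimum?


1. 4
2. C3, C4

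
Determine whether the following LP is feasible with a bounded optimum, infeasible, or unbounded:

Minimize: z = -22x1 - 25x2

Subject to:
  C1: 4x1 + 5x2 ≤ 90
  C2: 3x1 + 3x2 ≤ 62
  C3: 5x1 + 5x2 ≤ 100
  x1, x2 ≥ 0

Feasible with a bounded optimal solution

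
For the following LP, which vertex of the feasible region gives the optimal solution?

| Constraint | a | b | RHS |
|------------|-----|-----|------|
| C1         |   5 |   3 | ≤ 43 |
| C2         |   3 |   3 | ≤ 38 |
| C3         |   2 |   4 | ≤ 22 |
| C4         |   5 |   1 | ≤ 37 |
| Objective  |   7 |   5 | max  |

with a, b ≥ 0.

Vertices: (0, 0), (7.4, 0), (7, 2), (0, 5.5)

Evaluate the objective at each vertex of the feasible region:
  z(0, 0) = 0
  z(7.4, 0) = 51.8
  z(7, 2) = 59  ←
  z(0, 5.5) = 27.5
The maximum is at a = 7, b = 2.

(7, 2)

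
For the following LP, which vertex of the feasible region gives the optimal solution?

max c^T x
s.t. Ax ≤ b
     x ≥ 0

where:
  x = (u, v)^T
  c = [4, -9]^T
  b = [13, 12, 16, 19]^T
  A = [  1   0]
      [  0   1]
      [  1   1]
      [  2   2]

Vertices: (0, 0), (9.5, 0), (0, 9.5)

Evaluate the objective at each vertex of the feasible region:
  z(0, 0) = 0
  z(9.5, 0) = 38  ←
  z(0, 9.5) = -85.5
The maximum is at u = 9.5, v = 0.

(9.5, 0)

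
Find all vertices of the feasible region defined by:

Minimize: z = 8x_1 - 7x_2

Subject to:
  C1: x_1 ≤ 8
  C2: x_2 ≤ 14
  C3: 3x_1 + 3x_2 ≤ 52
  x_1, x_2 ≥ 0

(0, 0), (8, 0), (8, 9.333), (3.333, 14), (0, 14)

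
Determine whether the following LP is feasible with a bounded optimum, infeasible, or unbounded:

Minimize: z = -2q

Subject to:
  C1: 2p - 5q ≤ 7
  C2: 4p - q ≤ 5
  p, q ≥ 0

Unbounded (objective can decrease without bound)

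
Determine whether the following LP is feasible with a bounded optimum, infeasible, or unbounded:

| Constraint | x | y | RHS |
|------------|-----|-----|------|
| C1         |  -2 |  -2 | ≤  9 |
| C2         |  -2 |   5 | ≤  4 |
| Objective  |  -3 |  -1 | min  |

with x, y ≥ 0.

Unbounded (objective can decrease without bound)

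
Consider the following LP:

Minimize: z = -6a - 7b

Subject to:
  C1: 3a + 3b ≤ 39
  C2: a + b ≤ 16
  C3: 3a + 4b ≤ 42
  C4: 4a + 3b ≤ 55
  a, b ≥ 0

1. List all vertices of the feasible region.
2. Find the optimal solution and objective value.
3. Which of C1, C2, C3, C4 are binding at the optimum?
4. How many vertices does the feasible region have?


1. (0, 0), (13, 0), (10, 3), (0, 10.5)
2. a = 10, b = 3, z = -81
3. C1, C3
4. 4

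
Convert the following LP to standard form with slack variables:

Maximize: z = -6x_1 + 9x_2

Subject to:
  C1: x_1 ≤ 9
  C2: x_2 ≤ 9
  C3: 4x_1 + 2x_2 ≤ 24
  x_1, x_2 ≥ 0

max z = -6x_1 + 9x_2

s.t.
  x_1 + s1 = 9
  x_2 + s2 = 9
  4x_1 + 2x_2 + s3 = 24
  x_1, x_2, s1, s2, s3 ≥ 0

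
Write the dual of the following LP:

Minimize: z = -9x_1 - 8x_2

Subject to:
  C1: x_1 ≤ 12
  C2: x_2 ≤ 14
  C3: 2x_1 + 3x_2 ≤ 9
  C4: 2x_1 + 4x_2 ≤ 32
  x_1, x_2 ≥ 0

Primal min cᵀx s.t. Ax ≤ b, x ≥ 0  →  Dual max −bᵀy s.t. Aᵀy ≥ −c, y ≥ 0.

Maximize: z = -12y1 - 14y2 - 9y3 - 32y4

Subject to:
  y1 + 2y3 + 2y4 ≥ 9
  y2 + 3y3 + 4y4 ≥ 8
  y1, y2, y3, y4 ≥ 0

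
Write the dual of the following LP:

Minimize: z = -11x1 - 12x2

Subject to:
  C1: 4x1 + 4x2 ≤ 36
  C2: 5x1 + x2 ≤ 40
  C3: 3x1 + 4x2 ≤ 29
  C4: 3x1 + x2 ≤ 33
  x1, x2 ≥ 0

Primal min cᵀx s.t. Ax ≤ b, x ≥ 0  →  Dual max −bᵀy s.t. Aᵀy ≥ −c, y ≥ 0.

Maximize: z = -36y1 - 40y2 - 29y3 - 33y4

Subject to:
  4y1 + 5y2 + 3y3 + 3y4 ≥ 11
  4y1 + y2 + 4y3 + y4 ≥ 12
  y1, y2, y3, y4 ≥ 0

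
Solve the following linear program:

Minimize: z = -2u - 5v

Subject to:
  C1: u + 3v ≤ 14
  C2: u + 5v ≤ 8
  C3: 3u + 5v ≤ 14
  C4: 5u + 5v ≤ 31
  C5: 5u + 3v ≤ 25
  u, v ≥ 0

Evaluate the objective at each vertex of the feasible region:
  z(0, 0) = 0
  z(4.667, 0) = -9.333
  z(3, 1) = -11  ←
  z(0, 1.6) = -8
The minimum is at u = 3, v = 1.

u = 3, v = 1, z = -11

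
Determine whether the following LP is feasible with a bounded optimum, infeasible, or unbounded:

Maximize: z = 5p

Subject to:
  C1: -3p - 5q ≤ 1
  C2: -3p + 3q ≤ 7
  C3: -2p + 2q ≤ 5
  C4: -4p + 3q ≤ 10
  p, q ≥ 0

Unbounded (objective can increase without bound)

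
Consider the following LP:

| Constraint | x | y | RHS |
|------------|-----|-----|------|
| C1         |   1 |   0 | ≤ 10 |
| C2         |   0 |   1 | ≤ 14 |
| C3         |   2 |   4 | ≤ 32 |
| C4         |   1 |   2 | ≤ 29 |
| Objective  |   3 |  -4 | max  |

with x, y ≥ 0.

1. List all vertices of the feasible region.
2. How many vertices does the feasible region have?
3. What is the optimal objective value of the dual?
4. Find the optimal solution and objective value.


1. (0, 0), (10, 0), (10, 3), (0, 8)
2. 4
3. 30
4. x = 10, y = 0, z = 30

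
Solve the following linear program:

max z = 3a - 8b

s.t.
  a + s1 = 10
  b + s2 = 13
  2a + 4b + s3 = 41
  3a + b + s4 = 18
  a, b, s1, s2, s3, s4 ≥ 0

Evaluate the objective at each vertex of the feasible region:
  z(0, 0) = 0
  z(6, 0) = 18  ←
  z(3.1, 8.7) = -60.3
  z(0, 10.25) = -82
The maximum is at a = 6, b = 0.

a = 6, b = 0, z = 18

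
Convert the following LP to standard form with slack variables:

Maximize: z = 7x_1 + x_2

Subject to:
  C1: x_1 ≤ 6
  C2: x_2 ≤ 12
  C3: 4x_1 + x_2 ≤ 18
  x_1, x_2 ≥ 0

max z = 7x_1 + x_2

s.t.
  x_1 + s1 = 6
  x_2 + s2 = 12
  4x_1 + x_2 + s3 = 18
  x_1, x_2, s1, s2, s3 ≥ 0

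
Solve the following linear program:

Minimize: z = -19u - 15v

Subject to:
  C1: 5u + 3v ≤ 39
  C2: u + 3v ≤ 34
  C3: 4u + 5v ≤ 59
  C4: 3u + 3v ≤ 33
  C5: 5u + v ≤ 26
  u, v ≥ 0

Evaluate the objective at each vertex of the feasible region:
  z(0, 0) = 0
  z(5.2, 0) = -98.8
  z(3.9, 6.5) = -171.6
  z(3, 8) = -177  ←
  z(0, 11) = -165
The minimum is at u = 3, v = 8.

u = 3, v = 8, z = -177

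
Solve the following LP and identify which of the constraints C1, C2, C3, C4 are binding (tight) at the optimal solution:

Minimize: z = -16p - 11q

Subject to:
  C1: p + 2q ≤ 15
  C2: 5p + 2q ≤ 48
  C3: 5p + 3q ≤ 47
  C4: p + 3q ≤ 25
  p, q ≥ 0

At p = 7, q = 4, compute slack b - a·x for each constraint:
  C1: 15 − 15 = 0  (binding)
  C2: 48 − 43 = 5  (slack)
  C3: 47 − 47 = 0  (binding)
  C4: 25 − 19 = 6  (slack)

Optimal: p = 7, q = 4
Binding: C1, C3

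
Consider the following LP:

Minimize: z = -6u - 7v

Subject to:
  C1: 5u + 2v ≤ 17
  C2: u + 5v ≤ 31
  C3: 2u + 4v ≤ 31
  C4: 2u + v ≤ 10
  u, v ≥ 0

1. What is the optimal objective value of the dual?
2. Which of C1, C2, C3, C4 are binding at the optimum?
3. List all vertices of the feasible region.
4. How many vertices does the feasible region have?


1. -48
2. C1, C2
3. (0, 0), (3.4, 0), (1, 6), (0, 6.2)
4. 4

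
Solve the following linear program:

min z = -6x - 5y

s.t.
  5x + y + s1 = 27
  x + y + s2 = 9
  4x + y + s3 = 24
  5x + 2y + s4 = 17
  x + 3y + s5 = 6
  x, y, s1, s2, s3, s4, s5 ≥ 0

Evaluate the objective at each vertex of the feasible region:
  z(0, 0) = 0
  z(3.4, 0) = -20.4
  z(3, 1) = -23  ←
  z(0, 2) = -10
The minimum is at x = 3, y = 1.

x = 3, y = 1, z = -23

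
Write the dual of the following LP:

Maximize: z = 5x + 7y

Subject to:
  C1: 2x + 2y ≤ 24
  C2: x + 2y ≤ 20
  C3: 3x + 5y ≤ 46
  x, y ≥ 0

Primal max cᵀx s.t. Ax ≤ b, x ≥ 0  →  Dual min bᵀy s.t. Aᵀy ≥ c, y ≥ 0.

Minimize: z = 24y1 + 20y2 + 46y3

Subject to:
  2y1 + y2 + 3y3 ≥ 5
  2y1 + 2y2 + 5y3 ≥ 7
  y1, y2, y3 ≥ 0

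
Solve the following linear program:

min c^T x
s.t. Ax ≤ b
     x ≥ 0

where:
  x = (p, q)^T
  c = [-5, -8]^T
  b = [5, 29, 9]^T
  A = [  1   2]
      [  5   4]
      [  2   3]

Evaluate the objective at each vertex of the feasible region:
  z(0, 0) = 0
  z(4.5, 0) = -22.5
  z(3, 1) = -23  ←
  z(0, 2.5) = -20
The minimum is at p = 3, q = 1.

p = 3, q = 1, z = -23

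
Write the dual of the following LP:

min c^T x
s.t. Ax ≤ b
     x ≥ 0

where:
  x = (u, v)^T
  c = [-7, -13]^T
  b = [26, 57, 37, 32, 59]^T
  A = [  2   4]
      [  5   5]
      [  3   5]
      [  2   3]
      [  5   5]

Primal min cᵀx s.t. Ax ≤ b, x ≥ 0  →  Dual max −bᵀy s.t. Aᵀy ≥ −c, y ≥ 0.

Maximize: z = -26y1 - 57y2 - 37y3 - 32y4 - 59y5

Subject to:
  2y1 + 5y2 + 3y3 + 2y4 + 5y5 ≥ 7
  4y1 + 5y2 + 5y3 + 3y4 + 5y5 ≥ 13
  y1, y2, y3, y4, y5 ≥ 0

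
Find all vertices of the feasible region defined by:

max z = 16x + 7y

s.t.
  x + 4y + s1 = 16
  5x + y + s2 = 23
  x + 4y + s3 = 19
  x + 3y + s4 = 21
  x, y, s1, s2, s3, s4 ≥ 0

(0, 0), (4.6, 0), (4, 3), (0, 4)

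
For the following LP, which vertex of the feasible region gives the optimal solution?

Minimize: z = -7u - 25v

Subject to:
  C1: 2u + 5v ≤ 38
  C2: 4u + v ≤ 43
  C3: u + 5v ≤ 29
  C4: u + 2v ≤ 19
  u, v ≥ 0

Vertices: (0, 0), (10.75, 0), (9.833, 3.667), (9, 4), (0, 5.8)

Evaluate the objective at each vertex of the feasible region:
  z(0, 0) = 0
  z(10.75, 0) = -75.25
  z(9.833, 3.667) = -160.5
  z(9, 4) = -163  ←
  z(0, 5.8) = -145
The minimum is at u = 9, v = 4.

(9, 4)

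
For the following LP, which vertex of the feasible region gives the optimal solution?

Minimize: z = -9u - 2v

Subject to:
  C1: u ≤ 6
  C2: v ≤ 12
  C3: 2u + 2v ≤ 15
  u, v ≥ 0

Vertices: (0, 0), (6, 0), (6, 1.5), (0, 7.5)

Evaluate the objective at each vertex of the feasible region:
  z(0, 0) = 0
  z(6, 0) = -54
  z(6, 1.5) = -57  ←
  z(0, 7.5) = -15
The minimum is at u = 6, v = 1.5.

(6, 1.5)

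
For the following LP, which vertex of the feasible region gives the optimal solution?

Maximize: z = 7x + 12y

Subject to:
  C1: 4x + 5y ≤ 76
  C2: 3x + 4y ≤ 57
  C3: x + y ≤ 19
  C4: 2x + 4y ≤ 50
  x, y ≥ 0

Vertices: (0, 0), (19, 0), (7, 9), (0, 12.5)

Evaluate the objective at each vertex of the feasible region:
  z(0, 0) = 0
  z(19, 0) = 133
  z(7, 9) = 157  ←
  z(0, 12.5) = 150
The maximum is at x = 7, y = 9.

(7, 9)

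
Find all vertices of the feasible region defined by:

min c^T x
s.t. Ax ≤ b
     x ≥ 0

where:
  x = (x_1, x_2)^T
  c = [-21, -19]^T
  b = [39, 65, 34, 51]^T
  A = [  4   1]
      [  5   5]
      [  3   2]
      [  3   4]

(0, 0), (9.75, 0), (8.8, 3.8), (8, 5), (1, 12), (0, 12.75)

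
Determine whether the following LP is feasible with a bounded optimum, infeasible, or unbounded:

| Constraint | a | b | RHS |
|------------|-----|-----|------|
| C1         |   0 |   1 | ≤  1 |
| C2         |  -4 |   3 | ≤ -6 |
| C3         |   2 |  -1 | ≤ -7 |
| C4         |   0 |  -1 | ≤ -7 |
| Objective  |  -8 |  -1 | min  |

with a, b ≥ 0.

Infeasible (no feasible solution exists)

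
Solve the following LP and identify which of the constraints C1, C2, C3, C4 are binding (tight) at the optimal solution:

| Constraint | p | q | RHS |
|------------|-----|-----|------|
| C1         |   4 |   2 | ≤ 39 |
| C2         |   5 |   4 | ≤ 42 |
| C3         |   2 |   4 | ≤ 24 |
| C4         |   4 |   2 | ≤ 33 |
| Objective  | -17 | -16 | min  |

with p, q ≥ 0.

At p = 6, q = 3, compute slack b - a·x for each constraint:
  C1: 39 − 30 = 9  (slack)
  C2: 42 − 42 = 0  (binding)
  C3: 24 − 24 = 0  (binding)
  C4: 33 − 30 = 3  (slack)

Optimal: p = 6, q = 3
Binding: C2, C3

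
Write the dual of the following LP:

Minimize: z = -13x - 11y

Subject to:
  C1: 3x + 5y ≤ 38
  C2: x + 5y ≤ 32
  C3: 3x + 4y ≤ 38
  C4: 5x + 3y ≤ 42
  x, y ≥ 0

Primal min cᵀx s.t. Ax ≤ b, x ≥ 0  →  Dual max −bᵀy s.t. Aᵀy ≥ −c, y ≥ 0.

Maximize: z = -38y1 - 32y2 - 38y3 - 42y4

Subject to:
  3y1 + y2 + 3y3 + 5y4 ≥ 13
  5y1 + 5y2 + 4y3 + 3y4 ≥ 11
  y1, y2, y3, y4 ≥ 0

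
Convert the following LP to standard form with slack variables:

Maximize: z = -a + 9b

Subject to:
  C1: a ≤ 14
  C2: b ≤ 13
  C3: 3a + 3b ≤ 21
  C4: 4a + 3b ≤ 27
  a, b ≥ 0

max z = -a + 9b

s.t.
  a + s1 = 14
  b + s2 = 13
  3a + 3b + s3 = 21
  4a + 3b + s4 = 27
  a, b, s1, s2, s3, s4 ≥ 0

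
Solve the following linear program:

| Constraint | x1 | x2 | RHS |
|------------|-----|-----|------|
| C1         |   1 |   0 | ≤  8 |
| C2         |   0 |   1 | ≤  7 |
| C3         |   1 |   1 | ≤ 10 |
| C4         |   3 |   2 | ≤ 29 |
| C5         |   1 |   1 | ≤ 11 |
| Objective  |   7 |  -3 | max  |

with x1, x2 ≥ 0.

Evaluate the objective at each vertex of the feasible region:
  z(0, 0) = 0
  z(8, 0) = 56  ←
  z(8, 2) = 50
  z(3, 7) = 0
  z(0, 7) = -21
The maximum is at x1 = 8, x2 = 0.

x1 = 8, x2 = 0, z = 56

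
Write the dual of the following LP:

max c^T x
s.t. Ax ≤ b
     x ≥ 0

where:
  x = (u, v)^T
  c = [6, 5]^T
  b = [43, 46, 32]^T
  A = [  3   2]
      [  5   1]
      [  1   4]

Primal max cᵀx s.t. Ax ≤ b, x ≥ 0  →  Dual min bᵀy s.t. Aᵀy ≥ c, y ≥ 0.

Minimize: z = 43y1 + 46y2 + 32y3

Subject to:
  3y1 + 5y2 + y3 ≥ 6
  2y1 + y2 + 4y3 ≥ 5
  y1, y2, y3 ≥ 0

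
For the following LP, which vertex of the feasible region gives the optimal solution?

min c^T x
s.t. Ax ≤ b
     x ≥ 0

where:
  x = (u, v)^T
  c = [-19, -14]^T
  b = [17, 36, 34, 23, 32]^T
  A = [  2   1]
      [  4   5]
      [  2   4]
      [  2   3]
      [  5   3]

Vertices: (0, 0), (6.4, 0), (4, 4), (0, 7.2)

Evaluate the objective at each vertex of the feasible region:
  z(0, 0) = 0
  z(6.4, 0) = -121.6
  z(4, 4) = -132  ←
  z(0, 7.2) = -100.8
The minimum is at u = 4, v = 4.

(4, 4)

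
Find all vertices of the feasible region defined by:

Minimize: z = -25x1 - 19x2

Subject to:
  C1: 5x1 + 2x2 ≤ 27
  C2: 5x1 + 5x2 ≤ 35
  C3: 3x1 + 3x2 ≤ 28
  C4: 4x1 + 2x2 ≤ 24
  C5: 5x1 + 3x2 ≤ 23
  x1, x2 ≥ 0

(0, 0), (4.6, 0), (1, 6), (0, 7)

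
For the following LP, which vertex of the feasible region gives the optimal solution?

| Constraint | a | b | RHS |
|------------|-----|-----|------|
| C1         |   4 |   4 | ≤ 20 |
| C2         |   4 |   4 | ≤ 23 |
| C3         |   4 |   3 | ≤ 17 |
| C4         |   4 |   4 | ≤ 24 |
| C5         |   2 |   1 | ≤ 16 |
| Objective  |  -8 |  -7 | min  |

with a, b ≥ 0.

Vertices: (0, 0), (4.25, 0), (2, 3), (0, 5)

Evaluate the objective at each vertex of the feasible region:
  z(0, 0) = 0
  z(4.25, 0) = -34
  z(2, 3) = -37  ←
  z(0, 5) = -35
The minimum is at a = 2, b = 3.

(2, 3)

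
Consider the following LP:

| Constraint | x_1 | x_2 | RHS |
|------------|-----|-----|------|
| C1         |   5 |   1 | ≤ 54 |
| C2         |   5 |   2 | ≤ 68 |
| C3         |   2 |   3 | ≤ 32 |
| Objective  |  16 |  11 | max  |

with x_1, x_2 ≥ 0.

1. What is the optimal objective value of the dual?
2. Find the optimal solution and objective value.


1. 204
2. x_1 = 10, x_2 = 4, z = 204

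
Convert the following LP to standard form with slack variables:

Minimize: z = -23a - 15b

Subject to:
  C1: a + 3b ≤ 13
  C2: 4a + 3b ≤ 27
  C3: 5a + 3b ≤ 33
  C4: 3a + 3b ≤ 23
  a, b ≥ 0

min z = -23a - 15b

s.t.
  a + 3b + s1 = 13
  4a + 3b + s2 = 27
  5a + 3b + s3 = 33
  3a + 3b + s4 = 23
  a, b, s1, s2, s3, s4 ≥ 0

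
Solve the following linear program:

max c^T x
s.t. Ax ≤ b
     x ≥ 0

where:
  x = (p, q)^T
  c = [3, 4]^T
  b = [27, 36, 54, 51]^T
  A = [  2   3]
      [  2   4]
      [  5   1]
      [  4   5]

Evaluate the objective at each vertex of the feasible region:
  z(0, 0) = 0
  z(10.8, 0) = 32.4
  z(10.43, 1.857) = 38.71
  z(9, 3) = 39  ←
  z(0, 9) = 36
The maximum is at p = 9, q = 3.

p = 9, q = 3, z = 39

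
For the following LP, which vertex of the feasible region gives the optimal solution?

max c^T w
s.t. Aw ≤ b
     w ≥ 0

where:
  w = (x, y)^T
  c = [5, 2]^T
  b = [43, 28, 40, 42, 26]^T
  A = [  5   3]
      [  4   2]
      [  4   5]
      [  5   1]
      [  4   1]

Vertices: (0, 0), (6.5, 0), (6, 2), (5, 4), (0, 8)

Evaluate the objective at each vertex of the feasible region:
  z(0, 0) = 0
  z(6.5, 0) = 32.5
  z(6, 2) = 34  ←
  z(5, 4) = 33
  z(0, 8) = 16
The maximum is at x = 6, y = 2.

(6, 2)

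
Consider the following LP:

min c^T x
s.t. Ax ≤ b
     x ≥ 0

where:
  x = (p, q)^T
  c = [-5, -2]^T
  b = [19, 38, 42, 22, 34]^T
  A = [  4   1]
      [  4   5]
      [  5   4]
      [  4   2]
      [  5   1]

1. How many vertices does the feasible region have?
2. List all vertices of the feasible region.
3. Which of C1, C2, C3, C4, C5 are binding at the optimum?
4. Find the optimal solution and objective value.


1. 5
2. (0, 0), (4.75, 0), (4, 3), (2.833, 5.333), (0, 7.6)
3. C1, C4
4. p = 4, q = 3, z = -26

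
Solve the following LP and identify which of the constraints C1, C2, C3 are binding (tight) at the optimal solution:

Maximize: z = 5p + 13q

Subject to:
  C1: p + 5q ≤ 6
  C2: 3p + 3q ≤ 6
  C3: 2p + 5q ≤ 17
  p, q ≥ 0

At p = 1, q = 1, compute slack b - a·x for each constraint:
  C1: 6 − 6 = 0  (binding)
  C2: 6 − 6 = 0  (binding)
  C3: 17 − 7 = 10  (slack)

Optimal: p = 1, q = 1
Binding: C1, C2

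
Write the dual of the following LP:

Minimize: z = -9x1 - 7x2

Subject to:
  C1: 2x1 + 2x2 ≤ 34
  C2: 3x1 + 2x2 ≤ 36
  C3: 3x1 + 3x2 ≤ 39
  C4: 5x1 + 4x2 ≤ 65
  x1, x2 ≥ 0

Primal min cᵀx s.t. Ax ≤ b, x ≥ 0  →  Dual max −bᵀy s.t. Aᵀy ≥ −c, y ≥ 0.

Maximize: z = -34y1 - 36y2 - 39y3 - 65y4

Subject to:
  2y1 + 3y2 + 3y3 + 5y4 ≥ 9
  2y1 + 2y2 + 3y3 + 4y4 ≥ 7
  y1, y2, y3, y4 ≥ 0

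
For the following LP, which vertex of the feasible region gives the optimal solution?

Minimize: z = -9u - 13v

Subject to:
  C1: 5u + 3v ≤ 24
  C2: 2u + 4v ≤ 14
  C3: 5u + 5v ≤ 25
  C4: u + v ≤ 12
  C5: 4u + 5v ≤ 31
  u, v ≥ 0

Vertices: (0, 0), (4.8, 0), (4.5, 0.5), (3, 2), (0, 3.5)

Evaluate the objective at each vertex of the feasible region:
  z(0, 0) = 0
  z(4.8, 0) = -43.2
  z(4.5, 0.5) = -47
  z(3, 2) = -53  ←
  z(0, 3.5) = -45.5
The minimum is at u = 3, v = 2.

(3, 2)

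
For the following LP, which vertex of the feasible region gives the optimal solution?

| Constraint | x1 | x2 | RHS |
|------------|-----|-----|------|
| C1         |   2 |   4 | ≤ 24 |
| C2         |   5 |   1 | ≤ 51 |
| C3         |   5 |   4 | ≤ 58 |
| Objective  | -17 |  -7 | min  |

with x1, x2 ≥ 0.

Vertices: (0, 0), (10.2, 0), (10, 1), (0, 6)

Evaluate the objective at each vertex of the feasible region:
  z(0, 0) = 0
  z(10.2, 0) = -173.4
  z(10, 1) = -177  ←
  z(0, 6) = -42
The minimum is at x1 = 10, x2 = 1.

(10, 1)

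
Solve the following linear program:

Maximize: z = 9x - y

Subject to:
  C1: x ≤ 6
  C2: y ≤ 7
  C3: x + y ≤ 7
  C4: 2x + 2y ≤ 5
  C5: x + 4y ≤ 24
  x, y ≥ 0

Evaluate the objective at each vertex of the feasible region:
  z(0, 0) = 0
  z(2.5, 0) = 22.5  ←
  z(0, 2.5) = -2.5
The maximum is at x = 2.5, y = 0.

x = 2.5, y = 0, z = 22.5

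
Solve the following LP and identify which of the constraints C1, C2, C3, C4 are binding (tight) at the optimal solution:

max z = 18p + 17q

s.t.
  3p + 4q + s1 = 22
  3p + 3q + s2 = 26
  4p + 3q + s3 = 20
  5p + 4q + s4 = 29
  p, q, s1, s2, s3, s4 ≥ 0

At p = 2, q = 4, compute slack b - a·x for each constraint:
  C1: 22 − 22 = 0  (binding)
  C2: 26 − 18 = 8  (slack)
  C3: 20 − 20 = 0  (binding)
  C4: 29 − 26 = 3  (slack)

Optimal: p = 2, q = 4
Binding: C1, C3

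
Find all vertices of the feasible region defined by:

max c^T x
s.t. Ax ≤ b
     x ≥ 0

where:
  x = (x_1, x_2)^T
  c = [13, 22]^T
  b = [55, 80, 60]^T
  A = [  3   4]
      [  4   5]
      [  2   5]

(0, 0), (18.33, 0), (5, 10), (0, 12)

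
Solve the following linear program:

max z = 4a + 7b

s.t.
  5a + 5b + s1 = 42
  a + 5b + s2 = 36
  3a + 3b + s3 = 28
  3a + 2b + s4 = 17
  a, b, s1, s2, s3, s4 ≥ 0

Evaluate the objective at each vertex of the feasible region:
  z(0, 0) = 0
  z(5.667, 0) = 22.67
  z(1, 7) = 53  ←
  z(0, 7.2) = 50.4
The maximum is at a = 1, b = 7.

a = 1, b = 7, z = 53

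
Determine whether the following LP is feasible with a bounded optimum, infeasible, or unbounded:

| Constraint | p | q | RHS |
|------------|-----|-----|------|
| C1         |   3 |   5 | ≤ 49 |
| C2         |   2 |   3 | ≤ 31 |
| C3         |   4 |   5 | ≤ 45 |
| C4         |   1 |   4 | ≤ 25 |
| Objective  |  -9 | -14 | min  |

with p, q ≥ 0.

Feasible with a bounded optimal solution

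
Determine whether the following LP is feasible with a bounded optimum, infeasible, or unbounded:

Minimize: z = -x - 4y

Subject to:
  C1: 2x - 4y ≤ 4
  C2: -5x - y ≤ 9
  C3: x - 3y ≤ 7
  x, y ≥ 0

Unbounded (objective can decrease without bound)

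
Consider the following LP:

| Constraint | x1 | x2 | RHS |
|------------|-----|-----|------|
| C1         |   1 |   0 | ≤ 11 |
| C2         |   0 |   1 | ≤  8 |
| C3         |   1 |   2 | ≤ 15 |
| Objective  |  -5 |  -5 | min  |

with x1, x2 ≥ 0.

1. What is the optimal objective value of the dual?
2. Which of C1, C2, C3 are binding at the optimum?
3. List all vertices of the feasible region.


1. -65
2. C1, C3
3. (0, 0), (11, 0), (11, 2), (0, 7.5)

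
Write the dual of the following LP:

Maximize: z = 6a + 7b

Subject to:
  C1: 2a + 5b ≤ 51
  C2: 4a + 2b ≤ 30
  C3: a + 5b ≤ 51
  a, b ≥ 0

Primal max cᵀx s.t. Ax ≤ b, x ≥ 0  →  Dual min bᵀy s.t. Aᵀy ≥ c, y ≥ 0.

Minimize: z = 51y1 + 30y2 + 51y3

Subject to:
  2y1 + 4y2 + y3 ≥ 6
  5y1 + 2y2 + 5y3 ≥ 7
  y1, y2, y3 ≥ 0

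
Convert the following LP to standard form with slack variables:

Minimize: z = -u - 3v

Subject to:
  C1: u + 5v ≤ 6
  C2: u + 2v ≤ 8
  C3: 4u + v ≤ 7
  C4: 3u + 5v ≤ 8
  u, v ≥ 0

min z = -u - 3v

s.t.
  u + 5v + s1 = 6
  u + 2v + s2 = 8
  4u + v + s3 = 7
  3u + 5v + s4 = 8
  u, v, s1, s2, s3, s4 ≥ 0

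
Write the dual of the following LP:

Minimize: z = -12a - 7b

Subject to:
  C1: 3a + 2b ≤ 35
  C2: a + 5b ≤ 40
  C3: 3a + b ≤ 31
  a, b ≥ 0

Primal min cᵀx s.t. Ax ≤ b, x ≥ 0  →  Dual max −bᵀy s.t. Aᵀy ≥ −c, y ≥ 0.

Maximize: z = -35y1 - 40y2 - 31y3

Subject to:
  3y1 + y2 + 3y3 ≥ 12
  2y1 + 5y2 + y3 ≥ 7
  y1, y2, y3 ≥ 0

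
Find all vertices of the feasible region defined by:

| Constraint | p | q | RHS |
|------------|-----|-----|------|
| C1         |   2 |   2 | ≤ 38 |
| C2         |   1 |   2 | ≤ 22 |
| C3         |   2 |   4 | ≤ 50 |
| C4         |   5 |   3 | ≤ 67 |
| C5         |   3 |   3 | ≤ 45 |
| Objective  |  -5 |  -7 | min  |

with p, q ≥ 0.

(0, 0), (13.4, 0), (11, 4), (8, 7), (0, 11)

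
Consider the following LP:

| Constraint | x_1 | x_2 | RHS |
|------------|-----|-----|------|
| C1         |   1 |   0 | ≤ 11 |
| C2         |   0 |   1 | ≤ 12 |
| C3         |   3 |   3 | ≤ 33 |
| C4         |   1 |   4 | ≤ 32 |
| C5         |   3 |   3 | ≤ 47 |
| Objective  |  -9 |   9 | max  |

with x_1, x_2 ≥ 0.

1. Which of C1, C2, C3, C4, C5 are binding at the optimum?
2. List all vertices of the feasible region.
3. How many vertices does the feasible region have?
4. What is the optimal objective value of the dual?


1. C4
2. (0, 0), (11, 0), (4, 7), (0, 8)
3. 4
4. 72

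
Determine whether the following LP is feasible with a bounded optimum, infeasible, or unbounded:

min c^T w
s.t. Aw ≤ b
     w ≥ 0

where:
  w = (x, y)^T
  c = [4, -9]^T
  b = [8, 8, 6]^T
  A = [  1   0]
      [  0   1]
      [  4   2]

Feasible with a bounded optimal solution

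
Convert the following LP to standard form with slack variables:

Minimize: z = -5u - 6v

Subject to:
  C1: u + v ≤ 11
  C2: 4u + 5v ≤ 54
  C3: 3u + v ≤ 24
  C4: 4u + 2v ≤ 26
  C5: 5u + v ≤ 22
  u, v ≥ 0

min z = -5u - 6v

s.t.
  u + v + s1 = 11
  4u + 5v + s2 = 54
  3u + v + s3 = 24
  4u + 2v + s4 = 26
  5u + v + s5 = 22
  u, v, s1, s2, s3, s4, s5 ≥ 0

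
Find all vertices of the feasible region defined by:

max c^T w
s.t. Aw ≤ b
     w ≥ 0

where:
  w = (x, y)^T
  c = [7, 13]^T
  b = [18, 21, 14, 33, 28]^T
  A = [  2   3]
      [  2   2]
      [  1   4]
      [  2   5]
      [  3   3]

(0, 0), (9, 0), (6, 2), (0, 3.5)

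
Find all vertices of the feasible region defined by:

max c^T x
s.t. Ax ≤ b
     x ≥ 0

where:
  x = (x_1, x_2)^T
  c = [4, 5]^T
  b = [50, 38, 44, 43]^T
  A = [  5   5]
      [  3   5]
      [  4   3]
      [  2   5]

(0, 0), (10, 0), (6, 4), (0, 7.6)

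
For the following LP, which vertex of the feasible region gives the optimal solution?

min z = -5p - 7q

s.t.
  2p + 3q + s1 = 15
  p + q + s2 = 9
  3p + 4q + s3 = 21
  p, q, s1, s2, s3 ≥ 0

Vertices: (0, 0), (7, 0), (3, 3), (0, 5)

Evaluate the objective at each vertex of the feasible region:
  z(0, 0) = 0
  z(7, 0) = -35
  z(3, 3) = -36  ←
  z(0, 5) = -35
The minimum is at p = 3, q = 3.

(3, 3)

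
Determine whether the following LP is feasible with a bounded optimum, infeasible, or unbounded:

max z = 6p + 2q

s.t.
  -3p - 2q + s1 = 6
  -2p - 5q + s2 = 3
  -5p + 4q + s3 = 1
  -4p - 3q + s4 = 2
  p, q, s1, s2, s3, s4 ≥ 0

Unbounded (objective can increase without bound)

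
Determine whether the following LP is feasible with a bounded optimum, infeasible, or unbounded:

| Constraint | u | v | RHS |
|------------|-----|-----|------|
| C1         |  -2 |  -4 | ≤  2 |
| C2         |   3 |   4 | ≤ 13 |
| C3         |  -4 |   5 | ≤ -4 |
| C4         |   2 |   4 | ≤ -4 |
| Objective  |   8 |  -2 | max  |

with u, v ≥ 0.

Infeasible (no feasible solution exists)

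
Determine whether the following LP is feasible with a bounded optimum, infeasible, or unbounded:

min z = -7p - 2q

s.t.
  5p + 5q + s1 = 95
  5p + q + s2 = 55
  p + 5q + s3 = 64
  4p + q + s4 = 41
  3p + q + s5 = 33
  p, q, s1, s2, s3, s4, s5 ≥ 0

Feasible with a bounded optimal solution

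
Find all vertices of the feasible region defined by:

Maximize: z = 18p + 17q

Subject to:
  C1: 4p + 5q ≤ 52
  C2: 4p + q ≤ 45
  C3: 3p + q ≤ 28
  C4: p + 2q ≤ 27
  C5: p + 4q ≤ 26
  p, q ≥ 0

(0, 0), (9.333, 0), (8, 4), (7.091, 4.727), (0, 6.5)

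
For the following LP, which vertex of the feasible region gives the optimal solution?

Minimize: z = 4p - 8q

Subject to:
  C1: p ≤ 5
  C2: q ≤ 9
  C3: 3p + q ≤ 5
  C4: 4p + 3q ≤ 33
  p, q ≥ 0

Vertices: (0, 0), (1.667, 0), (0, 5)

Evaluate the objective at each vertex of the feasible region:
  z(0, 0) = 0
  z(1.667, 0) = 6.667
  z(0, 5) = -40  ←
The minimum is at p = 0, q = 5.

(0, 5)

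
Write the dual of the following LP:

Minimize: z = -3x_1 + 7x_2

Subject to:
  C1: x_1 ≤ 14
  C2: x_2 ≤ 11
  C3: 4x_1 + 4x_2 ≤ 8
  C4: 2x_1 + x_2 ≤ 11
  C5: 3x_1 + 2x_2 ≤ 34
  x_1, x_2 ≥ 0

Primal min cᵀx s.t. Ax ≤ b, x ≥ 0  →  Dual max −bᵀy s.t. Aᵀy ≥ −c, y ≥ 0.

Maximize: z = -14y1 - 11y2 - 8y3 - 11y4 - 34y5

Subject to:
  y1 + 4y3 + 2y4 + 3y5 ≥ 3
  y2 + 4y3 + y4 + 2y5 ≥ -7
  y1, y2, y3, y4, y5 ≥ 0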